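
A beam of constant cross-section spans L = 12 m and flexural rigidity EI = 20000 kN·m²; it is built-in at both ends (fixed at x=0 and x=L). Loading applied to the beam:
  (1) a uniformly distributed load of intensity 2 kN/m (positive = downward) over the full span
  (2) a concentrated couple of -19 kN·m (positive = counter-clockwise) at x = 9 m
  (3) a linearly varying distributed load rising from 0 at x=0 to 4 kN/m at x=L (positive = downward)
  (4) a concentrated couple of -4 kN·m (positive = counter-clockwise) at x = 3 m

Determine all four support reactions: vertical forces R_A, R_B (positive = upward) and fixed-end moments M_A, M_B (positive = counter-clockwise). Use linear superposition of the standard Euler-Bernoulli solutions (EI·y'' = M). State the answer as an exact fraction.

R_A = 2727/160 kN, M_A = 3041/80 kN·m, R_B = 4953/160 kN, M_B = -4039/80 kN·m

Load 1 — uniform load w=2 kN/m over full span:
  R_A = wL/2 = 2·12/2 = 12 kN
  M_A = wL²/12 = 2·12²/12 = 24 kN·m
  R_B = wL/2 = 2·12/2 = 12 kN
  M_B = -wL²/12 = -2·12²/12 = -24 kN·m
Load 2 — applied couple M₀=-19 kN·m at a=9 m (b=L-a=3):
  R_A = 6M₀ab/L³ = 6·(-19)·9·3/12³ = -57/32 kN
  M_A = M₀b(2a-b)/L² = (-19)·3·(2·9-3)/12² = -95/16 kN·m
  R_B = -6M₀ab/L³ = -6·(-19)·9·3/12³ = 57/32 kN
  M_B = M₀a(2b-a)/L² = (-19)·9·(2·3-9)/12² = 57/16 kN·m
Load 3 — triangular load w₀=4 kN/m (0→w₀ over full span):
  R_A = 3w₀L/20 = 3·4·12/20 = 36/5 kN
  M_A = w₀L²/30 = 4·12²/30 = 96/5 kN·m
  R_B = 7w₀L/20 = 7·4·12/20 = 84/5 kN
  M_B = -w₀L²/20 = -4·12²/20 = -144/5 kN·m
Load 4 — applied couple M₀=-4 kN·m at a=3 m (b=L-a=9):
  R_A = 6M₀ab/L³ = 6·(-4)·3·9/12³ = -3/8 kN
  M_A = M₀b(2a-b)/L² = (-4)·9·(2·3-9)/12² = 3/4 kN·m
  R_B = -6M₀ab/L³ = -6·(-4)·3·9/12³ = 3/8 kN
  M_B = M₀a(2b-a)/L² = (-4)·3·(2·9-3)/12² = -5/4 kN·m
Superposition: R_A = 2727/160 kN, M_A = 3041/80 kN·m, R_B = 4953/160 kN, M_B = -4039/80 kN·m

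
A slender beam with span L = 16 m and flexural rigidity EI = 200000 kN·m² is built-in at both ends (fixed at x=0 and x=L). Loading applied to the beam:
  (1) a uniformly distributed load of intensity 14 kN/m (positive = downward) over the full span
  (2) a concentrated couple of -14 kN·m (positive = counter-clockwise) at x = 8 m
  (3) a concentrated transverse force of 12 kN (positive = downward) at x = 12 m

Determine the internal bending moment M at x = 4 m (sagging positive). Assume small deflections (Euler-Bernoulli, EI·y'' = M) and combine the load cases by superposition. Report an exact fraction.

M(4) = 409/12 kN·m

Load 1 — uniform load w=14 kN/m over full span:
  M_1 = wLx/2 - wL²/12 - wx²/2 = 14·16·4/2 - 14·16²/12 - 14·4²/2 = 112/3 kN·m
Load 2 — applied couple M₀=-14 kN·m at a=8 m (b=L-a=8):
  M_2 = R_Ax - M_A  [x≤a] with R_A=-21/16, M_A=-7/2 = (-21/16)·4 - (-7/2) = -7/4 kN·m
Load 3 — point force P=12 kN at a=12 m (b=L-a=4):
  M_3 = Pb²(3a+b)x/L³ - Pab²/L²  [x≤a] = 12·4²·(3·12+4)·4/16³ - 12·12·4²/16² = -3/2 kN·m
Superposition: M = Σ M_i = 409/12 kN·m ≈ 34.083333 kN·m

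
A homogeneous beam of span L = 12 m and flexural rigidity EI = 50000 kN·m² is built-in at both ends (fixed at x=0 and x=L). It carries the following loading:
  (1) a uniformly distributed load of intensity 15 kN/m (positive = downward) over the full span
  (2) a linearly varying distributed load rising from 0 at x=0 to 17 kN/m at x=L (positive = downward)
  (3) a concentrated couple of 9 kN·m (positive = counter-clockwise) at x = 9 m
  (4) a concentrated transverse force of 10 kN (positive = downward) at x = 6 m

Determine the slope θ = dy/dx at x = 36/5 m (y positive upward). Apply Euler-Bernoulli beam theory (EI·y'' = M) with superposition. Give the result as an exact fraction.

θ(36/5) = 208377/62500000 rad

Load 1 — uniform load w=15 kN/m over full span:
  θ_1 = -wx(L-x)(L-2x)/(12EI) = -15·(36/5)·(12-(36/5))·(12-2·(36/5))/(12·50000) = 162/78125 rad
Load 2 — triangular load w₀=17 kN/m (0→w₀ over full span):
  θ_2 = -w₀(2x(L-x)(L-2x)(x+2L)+x²(L-x)²)/(120LEI) = -17·(2·(36/5)·(12-(36/5))·(12-2·(36/5))·((36/5)+2·12)+(36/5)²·(12-(36/5))²)/(120·12·50000) = 1836/1953125 rad
Load 3 — applied couple M₀=9 kN·m at a=9 m (b=L-a=3):
  θ_3 = (R_Ax²/2 - M_Ax)/EI  [x≤a] with R_A=27/32, M_A=45/16 = ((27/32)·(36/5)²/2 - (45/16)·(36/5))/50000 = 81/2500000 rad
Load 4 — point force P=10 kN at a=6 m (b=L-a=6):
  θ_4 = Pa²(L-x)(2bL-(3b+a)(L-x))/(2L³EI)  [x>a] = 10·6²·(12-(36/5))·(2·6·12-(3·6+6)·(12-(36/5)))/(2·12³·50000) = 9/31250 rad
Superposition: θ = Σ θ_i = 208377/62500000 rad ≈ 0.003334 rad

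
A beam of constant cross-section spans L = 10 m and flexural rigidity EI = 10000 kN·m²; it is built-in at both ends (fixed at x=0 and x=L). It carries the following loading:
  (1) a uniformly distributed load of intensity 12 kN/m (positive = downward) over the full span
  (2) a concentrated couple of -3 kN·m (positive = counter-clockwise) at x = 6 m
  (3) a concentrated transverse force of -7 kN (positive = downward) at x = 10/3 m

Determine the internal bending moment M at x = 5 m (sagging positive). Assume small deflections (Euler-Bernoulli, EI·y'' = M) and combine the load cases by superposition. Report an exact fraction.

Load 1 — uniform load w=12 kN/m over full span:
  M_1 = wLx/2 - wL²/12 - wx²/2 = 12·10·5/2 - 12·10²/12 - 12·5²/2 = 50 kN·m
Load 2 — applied couple M₀=-3 kN·m at a=6 m (b=L-a=4):
  M_2 = R_Ax - M_A  [x≤a] with R_A=-54/125, M_A=-24/25 = (-54/125)·5 - (-24/25) = -6/5 kN·m
Load 3 — point force P=-7 kN at a=10/3 m (b=L-a=20/3):
  M_3 = Pa²(a+3b)(L-x)/L³ - Pa²b/L²  [x>a] = (-7)·(10/3)²·((10/3)+3·(20/3))·(10-5)/10³ - (-7)·(10/3)²·(20/3)/10² = -35/9 kN·m
Superposition: M = Σ M_i = 2021/45 kN·m ≈ 44.911111 kN·m

M(5) = 2021/45 kN·m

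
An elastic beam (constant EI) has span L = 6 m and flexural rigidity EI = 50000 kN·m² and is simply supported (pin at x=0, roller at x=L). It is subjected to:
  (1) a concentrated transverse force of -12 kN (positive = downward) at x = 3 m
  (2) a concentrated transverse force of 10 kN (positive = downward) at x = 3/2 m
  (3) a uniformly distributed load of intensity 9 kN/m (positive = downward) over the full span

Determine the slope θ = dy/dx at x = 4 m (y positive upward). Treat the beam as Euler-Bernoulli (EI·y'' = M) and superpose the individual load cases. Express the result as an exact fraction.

θ(4) = 529/800000 rad

Load 1 — point force P=-12 kN at a=3 m (b=L-a=3):
  θ_1 = -Pa(2L²-6Lx+3x²+a²)/(6LEI)  [x>a] = -(-12)·3·(2·6²-6·6·4+3·4²+3²)/(6·6·50000) = -3/10000 rad
Load 2 — point force P=10 kN at a=3/2 m (b=L-a=9/2):
  θ_2 = -Pa(2L²-6Lx+3x²+a²)/(6LEI)  [x>a] = -10·(3/2)·(2·6²-6·6·4+3·4²+(3/2)²)/(6·6·50000) = 29/160000 rad
Load 3 — uniform load w=9 kN/m over full span:
  θ_3 = -w(L³-6Lx²+4x³)/(24EI) = -9·(6³-6·6·4²+4·4³)/(24·50000) = 39/50000 rad
Superposition: θ = Σ θ_i = 529/800000 rad ≈ 0.000661 rad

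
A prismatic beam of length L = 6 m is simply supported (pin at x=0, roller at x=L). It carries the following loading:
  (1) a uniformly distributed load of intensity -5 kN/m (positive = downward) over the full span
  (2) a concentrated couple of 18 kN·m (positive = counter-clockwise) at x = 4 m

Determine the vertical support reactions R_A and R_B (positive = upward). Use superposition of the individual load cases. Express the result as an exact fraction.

R_A = -12 kN, R_B = -18 kN

Load 1 — uniform load w=-5 kN/m over full span:
  R_A = wL/2 = (-5)·6/2 = -15 kN
  R_B = wL/2 = (-5)·6/2 = -15 kN
Load 2 — applied couple M₀=18 kN·m at a=4 m (b=L-a=2):
  R_A = M₀/L = 18/6 = 3 kN
  R_B = -M₀/L = -18/6 = -3 kN
Superposition: R_A = -12 kN, R_B = -18 kN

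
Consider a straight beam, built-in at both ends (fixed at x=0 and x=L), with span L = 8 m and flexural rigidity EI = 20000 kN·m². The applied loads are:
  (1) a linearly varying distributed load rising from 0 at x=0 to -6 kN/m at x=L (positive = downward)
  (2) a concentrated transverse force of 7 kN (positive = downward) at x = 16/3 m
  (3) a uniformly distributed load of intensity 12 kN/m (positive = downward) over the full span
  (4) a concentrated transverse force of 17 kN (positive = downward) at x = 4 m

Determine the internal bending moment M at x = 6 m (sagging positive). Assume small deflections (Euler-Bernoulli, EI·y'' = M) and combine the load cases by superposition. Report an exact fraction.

Load 1 — triangular load w₀=-6 kN/m (0→w₀ over full span):
  M_1 = 3w₀Lx/20 - w₀L²/30 - w₀x³/(6L) = 3·(-6)·8·6/20 - (-6)·8²/30 - (-6)·6³/(6·8) = -17/5 kN·m
Load 2 — point force P=7 kN at a=16/3 m (b=L-a=8/3):
  M_2 = Pa²(a+3b)(L-x)/L³ - Pa²b/L²  [x>a] = 7·(16/3)²·((16/3)+3·(8/3))·(8-6)/8³ - 7·(16/3)²·(8/3)/8² = 56/27 kN·m
Load 3 — uniform load w=12 kN/m over full span:
  M_3 = wLx/2 - wL²/12 - wx²/2 = 12·8·6/2 - 12·8²/12 - 12·6²/2 = 8 kN·m
Load 4 — point force P=17 kN at a=4 m (b=L-a=4):
  M_4 = Pa²(a+3b)(L-x)/L³ - Pa²b/L²  [x>a] = 17·4²·(4+3·4)·(8-6)/8³ - 17·4²·4/8² = 0 kN·m
Superposition: M = Σ M_i = 901/135 kN·m ≈ 6.674074 kN·m

M(6) = 901/135 kN·m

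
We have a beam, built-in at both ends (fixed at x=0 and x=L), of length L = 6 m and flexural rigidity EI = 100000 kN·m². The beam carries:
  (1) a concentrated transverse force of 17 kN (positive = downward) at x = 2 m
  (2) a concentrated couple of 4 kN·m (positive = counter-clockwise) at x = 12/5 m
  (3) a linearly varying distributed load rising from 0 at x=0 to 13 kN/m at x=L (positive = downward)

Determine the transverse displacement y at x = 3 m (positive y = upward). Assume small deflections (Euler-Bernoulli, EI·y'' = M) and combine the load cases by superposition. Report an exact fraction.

y(3) = -41597/120000000 m

Load 1 — point force P=17 kN at a=2 m (b=L-a=4):
  y_1 = -Pa²(L-x)²(3bL-(3b+a)(L-x))/(6L³EI)  [x>a] = -17·2²·(6-3)²·(3·4·6-(3·4+2)·(6-3))/(6·6³·100000) = -17/120000 m
Load 2 — applied couple M₀=4 kN·m at a=12/5 m (b=L-a=18/5):
  y_2 = (R_Ax³/6 - M_Ax²/2 - M₀(x-a)²/2)/EI  [x>a] with R_A=24/25, M_A=12/25 = ((24/25)·3³/6 - (12/25)·3²/2 - 4·(3-(12/5))²/2)/100000 = 9/625000 m
Load 3 — triangular load w₀=13 kN/m (0→w₀ over full span):
  y_3 = -w₀x²(L-x)²(x+2L)/(120LEI) = -13·3²·(6-3)²·(3+2·6)/(120·6·100000) = -351/1600000 m
Superposition: y = Σ y_i = -41597/120000000 m ≈ -0.000347 m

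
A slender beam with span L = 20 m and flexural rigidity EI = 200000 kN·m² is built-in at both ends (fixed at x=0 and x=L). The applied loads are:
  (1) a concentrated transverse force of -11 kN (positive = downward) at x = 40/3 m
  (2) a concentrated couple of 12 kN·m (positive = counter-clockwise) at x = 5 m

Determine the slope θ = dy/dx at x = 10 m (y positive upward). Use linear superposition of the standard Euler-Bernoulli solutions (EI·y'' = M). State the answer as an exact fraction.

θ(10) = 359/4320000 rad

Load 1 — point force P=-11 kN at a=40/3 m (b=L-a=20/3):
  θ_1 = -Pb²x(2aL-(3a+b)x)/(2L³EI)  [x≤a] = -(-11)·(20/3)²·10·(2·(40/3)·20-(3·(40/3)+(20/3))·10)/(2·20³·200000) = 11/108000 rad
Load 2 — applied couple M₀=12 kN·m at a=5 m (b=L-a=15):
  θ_2 = (R_Ax²/2 - M_Ax - M₀(x-a))/EI  [x>a] with R_A=27/40, M_A=-9/4 = ((27/40)·10²/2 - (-9/4)·10 - 12·(10-5))/200000 = -3/160000 rad
Superposition: θ = Σ θ_i = 359/4320000 rad ≈ 0.000083 rad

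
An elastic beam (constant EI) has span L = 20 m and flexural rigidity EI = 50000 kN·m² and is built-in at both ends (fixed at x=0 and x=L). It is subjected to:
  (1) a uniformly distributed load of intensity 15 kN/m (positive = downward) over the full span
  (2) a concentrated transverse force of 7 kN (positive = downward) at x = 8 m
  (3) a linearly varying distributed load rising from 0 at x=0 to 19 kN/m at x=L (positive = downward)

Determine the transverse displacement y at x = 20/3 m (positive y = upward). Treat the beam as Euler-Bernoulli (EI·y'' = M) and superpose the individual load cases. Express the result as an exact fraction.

Load 1 — uniform load w=15 kN/m over full span:
  y_1 = -wx²(L-x)²/(24EI) = -15·(20/3)²·(20-(20/3))²/(24·50000) = -8/81 m
Load 2 — point force P=7 kN at a=8 m (b=L-a=12):
  y_2 = -Pb²x²(3aL-(3a+b)x)/(6L³EI)  [x≤a] = -7·12²·(20/3)²·(3·8·20-(3·8+12)·(20/3))/(6·20³·50000) = -14/3125 m
Load 3 — triangular load w₀=19 kN/m (0→w₀ over full span):
  y_3 = -w₀x²(L-x)²(x+2L)/(120LEI) = -19·(20/3)²·(20-(20/3))²·((20/3)+2·20)/(120·20·50000) = -1064/18225 m
Superposition: y = Σ y_i = -368206/2278125 m ≈ -0.161627 m

y(20/3) = -368206/2278125 m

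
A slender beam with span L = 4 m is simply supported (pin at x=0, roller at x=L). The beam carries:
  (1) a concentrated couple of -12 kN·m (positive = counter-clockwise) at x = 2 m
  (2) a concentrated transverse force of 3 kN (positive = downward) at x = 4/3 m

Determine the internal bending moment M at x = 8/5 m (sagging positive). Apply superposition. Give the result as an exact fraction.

Load 1 — applied couple M₀=-12 kN·m at a=2 m (b=L-a=2):
  M_1 = M₀x/L  [x≤a] = (-12)·(8/5)/4 = -24/5 kN·m
Load 2 — point force P=3 kN at a=4/3 m (b=L-a=8/3):
  M_2 = Pa(L-x)/L  [x>a] = 3·(4/3)·(4-(8/5))/4 = 12/5 kN·m
Superposition: M = Σ M_i = -12/5 kN·m ≈ -2.400000 kN·m

M(8/5) = -12/5 kN·m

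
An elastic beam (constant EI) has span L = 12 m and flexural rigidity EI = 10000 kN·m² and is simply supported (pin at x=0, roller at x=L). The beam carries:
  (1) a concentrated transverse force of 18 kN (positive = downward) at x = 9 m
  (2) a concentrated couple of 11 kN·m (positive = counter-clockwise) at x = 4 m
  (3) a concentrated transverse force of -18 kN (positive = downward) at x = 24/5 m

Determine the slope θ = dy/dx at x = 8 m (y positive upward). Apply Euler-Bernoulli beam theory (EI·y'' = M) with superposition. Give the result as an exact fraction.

Load 1 — point force P=18 kN at a=9 m (b=L-a=3):
  θ_1 = -Pb(L²-b²-3x²)/(6LEI)  [x≤a] = -18·3·(12²-3²-3·8²)/(6·12·10000) = 171/40000 rad
Load 2 — applied couple M₀=11 kN·m at a=4 m (b=L-a=8):
  θ_2 = (M₀x²/(2L)-M₀(x-a)+C₁)/EI  [x>a] with C₁=M₀(3b²-L²)/(6L)=22/3 = (11·8²/(2·12)-11·(8-4)+(22/3))/10000 = -11/15000 rad
Load 3 — point force P=-18 kN at a=24/5 m (b=L-a=36/5):
  θ_3 = -Pa(2L²-6Lx+3x²+a²)/(6LEI)  [x>a] = -(-18)·(24/5)·(2·12²-6·12·8+3·8²+(24/5)²)/(6·12·10000) = -684/78125 rad
Superposition: θ = Σ θ_i = -78203/15000000 rad ≈ -0.005214 rad

θ(8) = -78203/15000000 rad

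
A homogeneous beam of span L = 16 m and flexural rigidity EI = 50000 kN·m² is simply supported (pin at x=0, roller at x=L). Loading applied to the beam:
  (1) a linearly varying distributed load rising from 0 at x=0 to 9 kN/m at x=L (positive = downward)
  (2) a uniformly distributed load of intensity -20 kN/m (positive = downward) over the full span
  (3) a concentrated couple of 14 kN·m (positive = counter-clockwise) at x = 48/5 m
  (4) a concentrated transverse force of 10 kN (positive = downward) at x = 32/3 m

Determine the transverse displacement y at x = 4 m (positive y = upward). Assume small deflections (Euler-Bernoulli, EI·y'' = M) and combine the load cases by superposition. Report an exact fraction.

y(4) = 4559063/25312500 m

Load 1 — triangular load w₀=9 kN/m (0→w₀ over full span):
  y_1 = -w₀x(7L⁴-10L²x²+3x⁴)/(360LEI) = -9·4·(7·16⁴-10·16²·4²+3·4⁴)/(360·16·50000) = -327/6250 m
Load 2 — uniform load w=-20 kN/m over full span:
  y_2 = -wx(L³-2Lx²+x³)/(24EI) = -(-20)·4·(16³-2·16·4²+4³)/(24·50000) = 152/625 m
Load 3 — applied couple M₀=14 kN·m at a=48/5 m (b=L-a=32/5):
  y_3 = (M₀x³/(6L)+C₁x)/EI  [x≤a] with C₁=M₀(3b²-L²)/(6L)=-1456/75 = (14·4³/(6·16)+(-1456/75)·4)/50000 = -427/312500 m
Load 4 — point force P=10 kN at a=32/3 m (b=L-a=16/3):
  y_4 = -Pbx(L²-b²-x²)/(6LEI)  [x≤a] = -10·(16/3)·4·(16²-(16/3)²-4²)/(6·16·50000) = -476/50625 m
Superposition: y = Σ y_i = 4559063/25312500 m ≈ 0.180111 m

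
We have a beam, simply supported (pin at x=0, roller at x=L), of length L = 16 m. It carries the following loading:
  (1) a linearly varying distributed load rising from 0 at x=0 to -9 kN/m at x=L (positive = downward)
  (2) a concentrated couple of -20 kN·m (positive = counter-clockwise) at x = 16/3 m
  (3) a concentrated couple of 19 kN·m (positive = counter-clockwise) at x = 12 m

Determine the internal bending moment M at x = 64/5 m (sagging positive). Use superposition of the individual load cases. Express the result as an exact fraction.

M(64/5) = -13799/125 kN·m

Load 1 — triangular load w₀=-9 kN/m (0→w₀ over full span):
  M_1 = w₀Lx/6 - w₀x³/(6L) = (-9)·16·(64/5)/6 - (-9)·(64/5)³/(6·16) = -13824/125 kN·m
Load 2 — applied couple M₀=-20 kN·m at a=16/3 m (b=L-a=32/3):
  M_2 = M₀x/L - M₀  [x>a] = (-20)·(64/5)/16 - (-20) = 4 kN·m
Load 3 — applied couple M₀=19 kN·m at a=12 m (b=L-a=4):
  M_3 = M₀x/L - M₀  [x>a] = 19·(64/5)/16 - 19 = -19/5 kN·m
Superposition: M = Σ M_i = -13799/125 kN·m ≈ -110.392000 kN·m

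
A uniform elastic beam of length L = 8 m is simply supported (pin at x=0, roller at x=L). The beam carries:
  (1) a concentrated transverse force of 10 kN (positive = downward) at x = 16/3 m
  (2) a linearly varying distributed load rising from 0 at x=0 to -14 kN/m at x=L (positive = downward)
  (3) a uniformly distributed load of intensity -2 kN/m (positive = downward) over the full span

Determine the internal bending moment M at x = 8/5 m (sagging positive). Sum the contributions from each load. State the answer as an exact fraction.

Load 1 — point force P=10 kN at a=16/3 m (b=L-a=8/3):
  M_1 = Pbx/L  [x≤a] = 10·(8/3)·(8/5)/8 = 16/3 kN·m
Load 2 — triangular load w₀=-14 kN/m (0→w₀ over full span):
  M_2 = w₀Lx/6 - w₀x³/(6L) = (-14)·8·(8/5)/6 - (-14)·(8/5)³/(6·8) = -3584/125 kN·m
Load 3 — uniform load w=-2 kN/m over full span:
  M_3 = wx(L-x)/2 = (-2)·(8/5)·(8-(8/5))/2 = -256/25 kN·m
Superposition: M = Σ M_i = -12592/375 kN·m ≈ -33.578667 kN·m

M(8/5) = -12592/375 kN·m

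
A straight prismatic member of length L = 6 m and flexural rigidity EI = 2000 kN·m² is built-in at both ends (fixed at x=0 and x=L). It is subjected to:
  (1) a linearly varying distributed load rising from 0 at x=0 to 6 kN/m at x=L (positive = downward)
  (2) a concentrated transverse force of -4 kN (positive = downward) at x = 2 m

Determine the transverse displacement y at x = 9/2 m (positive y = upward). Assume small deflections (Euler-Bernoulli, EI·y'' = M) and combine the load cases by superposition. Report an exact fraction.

Load 1 — triangular load w₀=6 kN/m (0→w₀ over full span):
  y_1 = -w₀x²(L-x)²(x+2L)/(120LEI) = -6·(9/2)²·(6-(9/2))²·((9/2)+2·6)/(120·6·2000) = -8019/2560000 m
Load 2 — point force P=-4 kN at a=2 m (b=L-a=4):
  y_2 = -Pa²(L-x)²(3bL-(3b+a)(L-x))/(6L³EI)  [x>a] = -(-4)·2²·(6-(9/2))²·(3·4·6-(3·4+2)·(6-(9/2)))/(6·6³·2000) = 17/24000 m
Superposition: y = Σ y_i = -18617/7680000 m ≈ -0.002424 m

y(9/2) = -18617/7680000 m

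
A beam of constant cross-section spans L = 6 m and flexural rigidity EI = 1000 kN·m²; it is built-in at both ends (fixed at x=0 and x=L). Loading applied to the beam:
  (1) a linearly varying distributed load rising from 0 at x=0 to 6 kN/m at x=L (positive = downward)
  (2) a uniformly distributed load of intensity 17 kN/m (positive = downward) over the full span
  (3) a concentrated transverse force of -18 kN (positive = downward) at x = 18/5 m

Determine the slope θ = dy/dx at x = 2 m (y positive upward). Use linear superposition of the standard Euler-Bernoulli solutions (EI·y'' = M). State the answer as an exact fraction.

Load 1 — triangular load w₀=6 kN/m (0→w₀ over full span):
  θ_1 = -w₀(2x(L-x)(L-2x)(x+2L)+x²(L-x)²)/(120LEI) = -6·(2·2·(6-2)·(6-2·2)·(2+2·6)+2²·(6-2)²)/(120·6·1000) = -8/1875 rad
Load 2 — uniform load w=17 kN/m over full span:
  θ_2 = -wx(L-x)(L-2x)/(12EI) = -17·2·(6-2)·(6-2·2)/(12·1000) = -17/750 rad
Load 3 — point force P=-18 kN at a=18/5 m (b=L-a=12/5):
  θ_3 = -Pb²x(2aL-(3a+b)x)/(2L³EI)  [x≤a] = -(-18)·(12/5)²·2·(2·(18/5)·6-(3·(18/5)+(12/5))·2)/(2·6³·1000) = 126/15625 rad
Superposition: θ = Σ θ_i = -1769/93750 rad ≈ -0.018869 rad

θ(2) = -1769/93750 rad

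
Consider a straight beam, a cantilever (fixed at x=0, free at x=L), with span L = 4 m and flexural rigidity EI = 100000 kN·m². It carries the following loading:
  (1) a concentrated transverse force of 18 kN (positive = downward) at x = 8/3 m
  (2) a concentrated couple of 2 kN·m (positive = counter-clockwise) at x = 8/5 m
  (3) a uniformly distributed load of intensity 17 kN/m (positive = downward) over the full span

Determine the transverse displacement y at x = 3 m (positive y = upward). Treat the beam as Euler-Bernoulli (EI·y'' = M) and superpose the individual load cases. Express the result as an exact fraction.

Load 1 — point force P=18 kN at a=8/3 m (b=L-a=4/3):
  y_1 = -Pa²(3x-a)/(6EI)  [x>a] = -18·(8/3)²·(3·3-(8/3))/(6·100000) = -38/28125 m
Load 2 — applied couple M₀=2 kN·m at a=8/5 m (b=L-a=12/5):
  y_2 = M₀a(2x-a)/(2EI)  [x>a] = 2·(8/5)·(2·3-(8/5))/(2·100000) = 11/156250 m
Load 3 — uniform load w=17 kN/m over full span:
  y_3 = -wx²(x²-4Lx+6L²)/(24EI) = -17·3²·(3²-4·4·3+6·4²)/(24·100000) = -2907/800000 m
Superposition: y = Σ y_i = -884603/180000000 m ≈ -0.004914 m

y(3) = -884603/180000000 m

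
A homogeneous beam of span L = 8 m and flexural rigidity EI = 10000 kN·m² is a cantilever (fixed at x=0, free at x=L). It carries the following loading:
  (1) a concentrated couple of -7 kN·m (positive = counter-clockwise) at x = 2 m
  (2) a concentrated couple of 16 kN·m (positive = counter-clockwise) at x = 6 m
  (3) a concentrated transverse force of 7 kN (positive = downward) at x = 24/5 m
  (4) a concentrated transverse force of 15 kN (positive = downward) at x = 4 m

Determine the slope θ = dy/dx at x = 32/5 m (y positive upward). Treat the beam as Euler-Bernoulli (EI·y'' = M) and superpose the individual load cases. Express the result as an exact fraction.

θ(32/5) = -1483/125000 rad

Load 1 — applied couple M₀=-7 kN·m at a=2 m (b=L-a=6):
  θ_1 = M₀a/EI  [x>a] = (-7)·2/10000 = -7/5000 rad
Load 2 — applied couple M₀=16 kN·m at a=6 m (b=L-a=2):
  θ_2 = M₀a/EI  [x>a] = 16·6/10000 = 6/625 rad
Load 3 — point force P=7 kN at a=24/5 m (b=L-a=16/5):
  θ_3 = -Pa²/(2EI)  [x>a] = -7·(24/5)²/(2·10000) = -126/15625 rad
Load 4 — point force P=15 kN at a=4 m (b=L-a=4):
  θ_4 = -Pa²/(2EI)  [x>a] = -15·4²/(2·10000) = -3/250 rad
Superposition: θ = Σ θ_i = -1483/125000 rad ≈ -0.011864 rad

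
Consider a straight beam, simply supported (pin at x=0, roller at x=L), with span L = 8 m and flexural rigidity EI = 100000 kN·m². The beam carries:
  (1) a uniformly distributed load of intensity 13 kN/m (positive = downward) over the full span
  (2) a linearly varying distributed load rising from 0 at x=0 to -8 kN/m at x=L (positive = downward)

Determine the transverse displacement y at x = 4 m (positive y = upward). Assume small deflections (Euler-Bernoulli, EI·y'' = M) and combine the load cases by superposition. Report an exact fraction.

Load 1 — uniform load w=13 kN/m over full span:
  y_1 = -wx(L³-2Lx²+x³)/(24EI) = -13·4·(8³-2·8·4²+4³)/(24·100000) = -13/1875 m
Load 2 — triangular load w₀=-8 kN/m (0→w₀ over full span):
  y_2 = -w₀x(7L⁴-10L²x²+3x⁴)/(360LEI) = -(-8)·4·(7·8⁴-10·8²·4²+3·4⁴)/(360·8·100000) = 4/1875 m
Superposition: y = Σ y_i = -3/625 m ≈ -0.004800 m

y(4) = -3/625 m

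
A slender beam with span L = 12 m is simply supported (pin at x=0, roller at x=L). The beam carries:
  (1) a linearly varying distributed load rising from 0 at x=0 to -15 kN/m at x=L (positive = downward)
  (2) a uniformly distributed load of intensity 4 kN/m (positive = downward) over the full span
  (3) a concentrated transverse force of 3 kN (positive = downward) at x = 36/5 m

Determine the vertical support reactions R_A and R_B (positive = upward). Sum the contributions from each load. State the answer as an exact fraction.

R_A = -24/5 kN, R_B = -171/5 kN

Load 1 — triangular load w₀=-15 kN/m (0→w₀ over full span):
  R_A = w₀L/6 = (-15)·12/6 = -30 kN
  R_B = w₀L/3 = (-15)·12/3 = -60 kN
Load 2 — uniform load w=4 kN/m over full span:
  R_A = wL/2 = 4·12/2 = 24 kN
  R_B = wL/2 = 4·12/2 = 24 kN
Load 3 — point force P=3 kN at a=36/5 m (b=L-a=24/5):
  R_A = Pb/L = 3·(24/5)/12 = 6/5 kN
  R_B = Pa/L = 3·(36/5)/12 = 9/5 kN
Superposition: R_A = -24/5 kN, R_B = -171/5 kN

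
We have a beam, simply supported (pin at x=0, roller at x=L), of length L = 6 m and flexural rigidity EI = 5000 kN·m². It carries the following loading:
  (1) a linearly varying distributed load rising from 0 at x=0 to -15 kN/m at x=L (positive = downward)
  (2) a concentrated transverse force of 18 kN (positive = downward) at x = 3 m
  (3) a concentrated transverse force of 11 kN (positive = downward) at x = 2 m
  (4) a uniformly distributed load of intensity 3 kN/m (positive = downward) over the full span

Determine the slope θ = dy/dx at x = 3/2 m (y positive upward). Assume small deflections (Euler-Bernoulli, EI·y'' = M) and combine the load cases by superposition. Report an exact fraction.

θ(3/2) = -42577/11520000 rad

Load 1 — triangular load w₀=-15 kN/m (0→w₀ over full span):
  θ_1 = -w₀(7L⁴-30L²x²+15x⁴)/(360LEI) = -(-15)·(7·6⁴-30·6²·(3/2)²+15·(3/2)⁴)/(360·6·5000) = 11943/1280000 rad
Load 2 — point force P=18 kN at a=3 m (b=L-a=3):
  θ_2 = -Pb(L²-b²-3x²)/(6LEI)  [x≤a] = -18·3·(6²-3²-3·(3/2)²)/(6·6·5000) = -243/40000 rad
Load 3 — point force P=11 kN at a=2 m (b=L-a=4):
  θ_3 = -Pb(L²-b²-3x²)/(6LEI)  [x≤a] = -11·4·(6²-4²-3·(3/2)²)/(6·6·5000) = -583/180000 rad
Load 4 — uniform load w=3 kN/m over full span:
  θ_4 = -w(L³-6Lx²+4x³)/(24EI) = -3·(6³-6·6·(3/2)²+4·(3/2)³)/(24·5000) = -297/80000 rad
Superposition: θ = Σ θ_i = -42577/11520000 rad ≈ -0.003696 rad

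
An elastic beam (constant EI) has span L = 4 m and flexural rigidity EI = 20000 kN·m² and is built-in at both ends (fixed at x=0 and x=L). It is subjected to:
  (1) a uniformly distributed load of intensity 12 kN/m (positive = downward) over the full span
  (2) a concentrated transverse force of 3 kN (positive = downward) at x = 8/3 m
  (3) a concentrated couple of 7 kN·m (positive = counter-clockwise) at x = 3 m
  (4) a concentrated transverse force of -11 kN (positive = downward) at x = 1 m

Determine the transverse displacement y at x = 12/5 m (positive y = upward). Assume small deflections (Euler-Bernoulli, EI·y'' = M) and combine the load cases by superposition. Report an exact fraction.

y(12/5) = -31643/75000000 m

Load 1 — uniform load w=12 kN/m over full span:
  y_1 = -wx²(L-x)²/(24EI) = -12·(12/5)²·(4-(12/5))²/(24·20000) = -144/390625 m
Load 2 — point force P=3 kN at a=8/3 m (b=L-a=4/3):
  y_2 = -Pb²x²(3aL-(3a+b)x)/(6L³EI)  [x≤a] = -3·(4/3)²·(12/5)²·(3·(8/3)·4-(3·(8/3)+(4/3))·(12/5))/(6·4³·20000) = -3/78125 m
Load 3 — applied couple M₀=7 kN·m at a=3 m (b=L-a=1):
  y_3 = (R_Ax³/6 - M_Ax²/2)/EI  [x≤a] with R_A=63/32, M_A=35/16 = ((63/32)·(12/5)³/6 - (35/16)·(12/5)²/2)/20000 = -441/5000000 m
Load 4 — point force P=-11 kN at a=1 m (b=L-a=3):
  y_4 = -Pa²(L-x)²(3bL-(3b+a)(L-x))/(6L³EI)  [x>a] = -(-11)·1²·(4-(12/5))²·(3·3·4-(3·3+1)·(4-(12/5)))/(6·4³·20000) = 11/150000 m
Superposition: y = Σ y_i = -31643/75000000 m ≈ -0.000422 m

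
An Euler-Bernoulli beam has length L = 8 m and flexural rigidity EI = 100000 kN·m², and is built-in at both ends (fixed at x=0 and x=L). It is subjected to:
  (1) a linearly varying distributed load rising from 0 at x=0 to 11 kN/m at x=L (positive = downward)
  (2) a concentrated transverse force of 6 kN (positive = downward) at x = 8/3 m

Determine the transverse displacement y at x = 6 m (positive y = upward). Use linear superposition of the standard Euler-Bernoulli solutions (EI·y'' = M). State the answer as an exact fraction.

y(6) = -11161/27000000 m

Load 1 — triangular load w₀=11 kN/m (0→w₀ over full span):
  y_1 = -w₀x²(L-x)²(x+2L)/(120LEI) = -11·6²·(8-6)²·(6+2·8)/(120·8·100000) = -363/1000000 m
Load 2 — point force P=6 kN at a=8/3 m (b=L-a=16/3):
  y_2 = -Pa²(L-x)²(3bL-(3b+a)(L-x))/(6L³EI)  [x>a] = -6·(8/3)²·(8-6)²·(3·(16/3)·8-(3·(16/3)+(8/3))·(8-6))/(6·8³·100000) = -17/337500 m
Superposition: y = Σ y_i = -11161/27000000 m ≈ -0.000413 m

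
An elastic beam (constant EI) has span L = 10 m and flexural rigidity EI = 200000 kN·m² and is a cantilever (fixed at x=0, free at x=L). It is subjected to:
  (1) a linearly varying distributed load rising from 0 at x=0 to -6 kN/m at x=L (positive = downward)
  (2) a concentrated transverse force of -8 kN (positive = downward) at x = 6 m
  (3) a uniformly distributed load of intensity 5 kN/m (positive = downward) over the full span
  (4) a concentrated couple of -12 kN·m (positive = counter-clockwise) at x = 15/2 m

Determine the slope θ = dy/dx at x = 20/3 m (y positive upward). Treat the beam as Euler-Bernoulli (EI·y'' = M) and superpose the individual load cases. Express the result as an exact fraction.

Load 1 — triangular load w₀=-6 kN/m (0→w₀ over full span):
  θ_1 = (w₀Lx²/4-w₀L²x/3-w₀x⁴/(24L))/EI = ((-6)·10·(20/3)²/4-(-6)·10²·(20/3)/3-(-6)·(20/3)⁴/(24·10))/200000 = 29/8100 rad
Load 2 — point force P=-8 kN at a=6 m (b=L-a=4):
  θ_2 = -Pa²/(2EI)  [x>a] = -(-8)·6²/(2·200000) = 9/12500 rad
Load 3 — uniform load w=5 kN/m over full span:
  θ_3 = -wx(x²-3Lx+3L²)/(6EI) = -5·(20/3)·((20/3)²-3·10·(20/3)+3·10²)/(6·200000) = -13/3240 rad
Load 4 — applied couple M₀=-12 kN·m at a=15/2 m (b=L-a=5/2):
  θ_4 = M₀x/EI  [x≤a] = (-12)·(20/3)/200000 = -1/2500 rad
Superposition: θ = Σ θ_i = -227/2025000 rad ≈ -0.000112 rad

θ(20/3) = -227/2025000 rad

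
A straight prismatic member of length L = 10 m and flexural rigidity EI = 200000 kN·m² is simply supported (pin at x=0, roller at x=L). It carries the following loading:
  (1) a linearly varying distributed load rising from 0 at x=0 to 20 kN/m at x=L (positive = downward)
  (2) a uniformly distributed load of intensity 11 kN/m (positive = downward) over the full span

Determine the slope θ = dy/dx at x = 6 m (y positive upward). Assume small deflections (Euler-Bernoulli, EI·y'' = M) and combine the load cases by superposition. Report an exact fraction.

θ(6) = 2149/1800000 rad

Load 1 — triangular load w₀=20 kN/m (0→w₀ over full span):
  θ_1 = -w₀(7L⁴-30L²x²+15x⁴)/(360LEI) = -20·(7·10⁴-30·10²·6²+15·6⁴)/(360·10·200000) = 29/56250 rad
Load 2 — uniform load w=11 kN/m over full span:
  θ_2 = -w(L³-6Lx²+4x³)/(24EI) = -11·(10³-6·10·6²+4·6³)/(24·200000) = 407/600000 rad
Superposition: θ = Σ θ_i = 2149/1800000 rad ≈ 0.001194 rad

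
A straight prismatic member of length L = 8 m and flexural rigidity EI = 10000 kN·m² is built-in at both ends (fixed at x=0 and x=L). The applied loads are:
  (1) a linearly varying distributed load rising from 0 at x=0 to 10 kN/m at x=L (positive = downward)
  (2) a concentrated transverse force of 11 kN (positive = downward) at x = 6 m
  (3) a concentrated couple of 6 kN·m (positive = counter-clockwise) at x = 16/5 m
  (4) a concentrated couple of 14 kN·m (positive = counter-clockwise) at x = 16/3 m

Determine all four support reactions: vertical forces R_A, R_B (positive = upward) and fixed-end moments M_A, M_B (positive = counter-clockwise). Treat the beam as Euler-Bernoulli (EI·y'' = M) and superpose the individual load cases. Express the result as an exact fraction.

R_A = 41117/2400 kN, M_A = 6169/200 kN·m, R_B = 81283/2400 kN, M_B = -8491/200 kN·m

Load 1 — triangular load w₀=10 kN/m (0→w₀ over full span):
  R_A = 3w₀L/20 = 3·10·8/20 = 12 kN
  M_A = w₀L²/30 = 10·8²/30 = 64/3 kN·m
  R_B = 7w₀L/20 = 7·10·8/20 = 28 kN
  M_B = -w₀L²/20 = -10·8²/20 = -32 kN·m
Load 2 — point force P=11 kN at a=6 m (b=L-a=2):
  R_A = Pb²(3a+b)/L³ = 11·2²·(3·6+2)/8³ = 55/32 kN
  M_A = Pab²/L² = 11·6·2²/8² = 33/8 kN·m
  R_B = Pa²(a+3b)/L³ = 11·6²·(6+3·2)/8³ = 297/32 kN
  M_B = -Pa²b/L² = -11·6²·2/8² = -99/8 kN·m
Load 3 — applied couple M₀=6 kN·m at a=16/5 m (b=L-a=24/5):
  R_A = 6M₀ab/L³ = 6·6·(16/5)·(24/5)/8³ = 27/25 kN
  M_A = M₀b(2a-b)/L² = 6·(24/5)·(2·(16/5)-(24/5))/8² = 18/25 kN·m
  R_B = -6M₀ab/L³ = -6·6·(16/5)·(24/5)/8³ = -27/25 kN
  M_B = M₀a(2b-a)/L² = 6·(16/5)·(2·(24/5)-(16/5))/8² = 48/25 kN·m
Load 4 — applied couple M₀=14 kN·m at a=16/3 m (b=L-a=8/3):
  R_A = 6M₀ab/L³ = 6·14·(16/3)·(8/3)/8³ = 7/3 kN
  M_A = M₀b(2a-b)/L² = 14·(8/3)·(2·(16/3)-(8/3))/8² = 14/3 kN·m
  R_B = -6M₀ab/L³ = -6·14·(16/3)·(8/3)/8³ = -7/3 kN
  M_B = M₀a(2b-a)/L² = 14·(16/3)·(2·(8/3)-(16/3))/8² = 0 kN·m
Superposition: R_A = 41117/2400 kN, M_A = 6169/200 kN·m, R_B = 81283/2400 kN, M_B = -8491/200 kN·m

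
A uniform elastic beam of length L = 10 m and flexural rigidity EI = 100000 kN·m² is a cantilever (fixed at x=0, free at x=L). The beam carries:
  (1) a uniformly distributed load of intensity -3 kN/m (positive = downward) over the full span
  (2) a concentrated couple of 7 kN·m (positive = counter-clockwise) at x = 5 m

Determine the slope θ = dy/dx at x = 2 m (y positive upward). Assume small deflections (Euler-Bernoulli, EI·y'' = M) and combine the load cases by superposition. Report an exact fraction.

θ(2) = 129/50000 rad

Load 1 — uniform load w=-3 kN/m over full span:
  θ_1 = -wx(x²-3Lx+3L²)/(6EI) = -(-3)·2·(2²-3·10·2+3·10²)/(6·100000) = 61/25000 rad
Load 2 — applied couple M₀=7 kN·m at a=5 m (b=L-a=5):
  θ_2 = M₀x/EI  [x≤a] = 7·2/100000 = 7/50000 rad
Superposition: θ = Σ θ_i = 129/50000 rad ≈ 0.002580 rad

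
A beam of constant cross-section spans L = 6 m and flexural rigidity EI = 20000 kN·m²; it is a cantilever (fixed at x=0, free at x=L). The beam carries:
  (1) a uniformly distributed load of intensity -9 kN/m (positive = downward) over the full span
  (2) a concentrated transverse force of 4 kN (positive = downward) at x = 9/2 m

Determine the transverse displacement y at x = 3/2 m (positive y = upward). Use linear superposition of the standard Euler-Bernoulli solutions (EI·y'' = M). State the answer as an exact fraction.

Load 1 — uniform load w=-9 kN/m over full span:
  y_1 = -wx²(x²-4Lx+6L²)/(24EI) = -(-9)·(3/2)²·((3/2)²-4·6·(3/2)+6·6²)/(24·20000) = 19683/2560000 m
Load 2 — point force P=4 kN at a=9/2 m (b=L-a=3/2):
  y_2 = -Px²(3a-x)/(6EI)  [x≤a] = -4·(3/2)²·(3·(9/2)-(3/2))/(6·20000) = -9/10000 m
Superposition: y = Σ y_i = 17379/2560000 m ≈ 0.006789 m

y(3/2) = 17379/2560000 m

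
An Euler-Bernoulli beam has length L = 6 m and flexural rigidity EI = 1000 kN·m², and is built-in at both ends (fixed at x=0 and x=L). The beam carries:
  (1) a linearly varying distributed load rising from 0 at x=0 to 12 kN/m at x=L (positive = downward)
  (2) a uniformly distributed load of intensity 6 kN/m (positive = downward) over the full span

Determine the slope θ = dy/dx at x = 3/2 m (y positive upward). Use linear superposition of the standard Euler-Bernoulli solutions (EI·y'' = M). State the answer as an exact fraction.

Load 1 — triangular load w₀=12 kN/m (0→w₀ over full span):
  θ_1 = -w₀(2x(L-x)(L-2x)(x+2L)+x²(L-x)²)/(120LEI) = -12·(2·(3/2)·(6-(3/2))·(6-2·(3/2))·((3/2)+2·6)+(3/2)²·(6-(3/2))²)/(120·6·1000) = -3159/320000 rad
Load 2 — uniform load w=6 kN/m over full span:
  θ_2 = -wx(L-x)(L-2x)/(12EI) = -6·(3/2)·(6-(3/2))·(6-2·(3/2))/(12·1000) = -81/8000 rad
Superposition: θ = Σ θ_i = -6399/320000 rad ≈ -0.019997 rad

θ(3/2) = -6399/320000 rad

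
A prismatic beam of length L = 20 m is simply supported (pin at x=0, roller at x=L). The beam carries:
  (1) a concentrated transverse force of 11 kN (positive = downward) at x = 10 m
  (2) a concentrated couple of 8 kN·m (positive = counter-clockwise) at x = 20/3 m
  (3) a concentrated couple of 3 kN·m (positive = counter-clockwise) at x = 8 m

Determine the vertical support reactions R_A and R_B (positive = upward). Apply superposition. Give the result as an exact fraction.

Load 1 — point force P=11 kN at a=10 m (b=L-a=10):
  R_A = Pb/L = 11·10/20 = 11/2 kN
  R_B = Pa/L = 11·10/20 = 11/2 kN
Load 2 — applied couple M₀=8 kN·m at a=20/3 m (b=L-a=40/3):
  R_A = M₀/L = 8/20 = 2/5 kN
  R_B = -M₀/L = -8/20 = -2/5 kN
Load 3 — applied couple M₀=3 kN·m at a=8 m (b=L-a=12):
  R_A = M₀/L = 3/20 kN
  R_B = -M₀/L = -3/20 kN
Superposition: R_A = 121/20 kN, R_B = 99/20 kN

R_A = 121/20 kN, R_B = 99/20 kN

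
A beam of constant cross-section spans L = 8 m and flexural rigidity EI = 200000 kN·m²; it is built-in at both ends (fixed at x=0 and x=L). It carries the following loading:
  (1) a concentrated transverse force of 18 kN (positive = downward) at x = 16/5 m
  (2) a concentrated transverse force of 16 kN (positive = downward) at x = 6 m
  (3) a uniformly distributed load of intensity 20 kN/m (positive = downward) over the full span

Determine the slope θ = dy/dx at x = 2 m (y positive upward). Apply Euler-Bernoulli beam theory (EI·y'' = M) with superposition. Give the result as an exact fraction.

θ(2) = -13143/25000000 rad

Load 1 — point force P=18 kN at a=16/5 m (b=L-a=24/5):
  θ_1 = -Pb²x(2aL-(3a+b)x)/(2L³EI)  [x≤a] = -18·(24/5)²·2·(2·(16/5)·8-(3·(16/5)+(24/5))·2)/(2·8³·200000) = -567/6250000 rad
Load 2 — point force P=16 kN at a=6 m (b=L-a=2):
  θ_2 = -Pb²x(2aL-(3a+b)x)/(2L³EI)  [x≤a] = -16·2²·2·(2·6·8-(3·6+2)·2)/(2·8³·200000) = -7/200000 rad
Load 3 — uniform load w=20 kN/m over full span:
  θ_3 = -wx(L-x)(L-2x)/(12EI) = -20·2·(8-2)·(8-2·2)/(12·200000) = -1/2500 rad
Superposition: θ = Σ θ_i = -13143/25000000 rad ≈ -0.000526 rad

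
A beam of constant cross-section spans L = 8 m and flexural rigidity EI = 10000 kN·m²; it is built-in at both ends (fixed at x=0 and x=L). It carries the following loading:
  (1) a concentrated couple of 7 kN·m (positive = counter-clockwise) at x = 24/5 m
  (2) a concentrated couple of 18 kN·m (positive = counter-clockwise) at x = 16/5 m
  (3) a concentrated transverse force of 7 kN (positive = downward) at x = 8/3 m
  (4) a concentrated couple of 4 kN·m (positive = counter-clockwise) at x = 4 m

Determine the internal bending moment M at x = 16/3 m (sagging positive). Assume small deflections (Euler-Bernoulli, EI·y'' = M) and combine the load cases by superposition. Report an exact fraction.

M(16/3) = -2312/405 kN·m

Load 1 — applied couple M₀=7 kN·m at a=24/5 m (b=L-a=16/5):
  M_1 = R_Ax - M_A - M₀  [x>a] with R_A=63/50, M_A=56/25 = (63/50)·(16/3) - (56/25) - 7 = -63/25 kN·m
Load 2 — applied couple M₀=18 kN·m at a=16/5 m (b=L-a=24/5):
  M_2 = R_Ax - M_A - M₀  [x>a] with R_A=81/25, M_A=54/25 = (81/25)·(16/3) - (54/25) - 18 = -72/25 kN·m
Load 3 — point force P=7 kN at a=8/3 m (b=L-a=16/3):
  M_3 = Pa²(a+3b)(L-x)/L³ - Pa²b/L²  [x>a] = 7·(8/3)²·((8/3)+3·(16/3))·(8-(16/3))/8³ - 7·(8/3)²·(16/3)/8² = 56/81 kN·m
Load 4 — applied couple M₀=4 kN·m at a=4 m (b=L-a=4):
  M_4 = R_Ax - M_A - M₀  [x>a] with R_A=3/4, M_A=1 = (3/4)·(16/3) - 1 - 4 = -1 kN·m
Superposition: M = Σ M_i = -2312/405 kN·m ≈ -5.708642 kN·m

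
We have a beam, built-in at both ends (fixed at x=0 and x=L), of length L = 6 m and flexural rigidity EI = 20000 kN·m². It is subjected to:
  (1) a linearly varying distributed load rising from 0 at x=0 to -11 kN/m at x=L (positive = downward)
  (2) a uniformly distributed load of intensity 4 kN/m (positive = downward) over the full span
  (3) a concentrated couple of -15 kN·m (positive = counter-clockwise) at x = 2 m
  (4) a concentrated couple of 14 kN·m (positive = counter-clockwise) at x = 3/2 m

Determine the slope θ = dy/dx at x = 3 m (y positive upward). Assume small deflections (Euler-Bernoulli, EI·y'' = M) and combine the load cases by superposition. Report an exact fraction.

Load 1 — triangular load w₀=-11 kN/m (0→w₀ over full span):
  θ_1 = -w₀(2x(L-x)(L-2x)(x+2L)+x²(L-x)²)/(120LEI) = -(-11)·(2·3·(6-3)·(6-2·3)·(3+2·6)+3²·(6-3)²)/(120·6·20000) = 99/1600000 rad
Load 2 — uniform load w=4 kN/m over full span:
  θ_2 = -wx(L-x)(L-2x)/(12EI) = -4·3·(6-3)·(6-2·3)/(12·20000) = 0 rad
Load 3 — applied couple M₀=-15 kN·m at a=2 m (b=L-a=4):
  θ_3 = (R_Ax²/2 - M_Ax - M₀(x-a))/EI  [x>a] with R_A=-10/3, M_A=0 = ((-10/3)·3²/2 - 0·3 - (-15)·(3-2))/20000 = 0 rad
Load 4 — applied couple M₀=14 kN·m at a=3/2 m (b=L-a=9/2):
  θ_4 = (R_Ax²/2 - M_Ax - M₀(x-a))/EI  [x>a] with R_A=21/8, M_A=-21/8 = ((21/8)·3²/2 - (-21/8)·3 - 14·(3-(3/2)))/20000 = -21/320000 rad
Superposition: θ = Σ θ_i = -3/800000 rad ≈ -0.000004 rad

θ(3) = -3/800000 rad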